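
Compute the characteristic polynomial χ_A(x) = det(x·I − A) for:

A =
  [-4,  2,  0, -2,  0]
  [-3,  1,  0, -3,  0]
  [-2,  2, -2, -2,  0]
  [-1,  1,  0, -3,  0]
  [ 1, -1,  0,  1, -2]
x^5 + 10*x^4 + 40*x^3 + 80*x^2 + 80*x + 32

Expanding det(x·I − A) (e.g. by cofactor expansion or by noting that A is similar to its Jordan form J, which has the same characteristic polynomial as A) gives
  χ_A(x) = x^5 + 10*x^4 + 40*x^3 + 80*x^2 + 80*x + 32
which factors as (x + 2)^5. The eigenvalues (with algebraic multiplicities) are λ = -2 with multiplicity 5.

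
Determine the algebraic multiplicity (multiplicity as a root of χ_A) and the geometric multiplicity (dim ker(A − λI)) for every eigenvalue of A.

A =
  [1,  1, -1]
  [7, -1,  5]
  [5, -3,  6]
λ = 2: alg = 3, geom = 1

Step 1 — factor the characteristic polynomial to read off the algebraic multiplicities:
  χ_A(x) = (x - 2)^3

Step 2 — compute geometric multiplicities via the rank-nullity identity g(λ) = n − rank(A − λI):
  rank(A − (2)·I) = 2, so dim ker(A − (2)·I) = n − 2 = 1

Summary:
  λ = 2: algebraic multiplicity = 3, geometric multiplicity = 1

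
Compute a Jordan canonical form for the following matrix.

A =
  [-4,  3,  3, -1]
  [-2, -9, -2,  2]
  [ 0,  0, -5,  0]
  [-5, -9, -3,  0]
J_2(-5) ⊕ J_1(-5) ⊕ J_1(-3)

The characteristic polynomial is
  det(x·I − A) = x^4 + 18*x^3 + 120*x^2 + 350*x + 375 = (x + 3)*(x + 5)^3

Eigenvalues and multiplicities (the geometric multiplicity of λ is n − rank(A − λI), which equals the number of Jordan blocks for λ):
  λ = -5: algebraic multiplicity = 3, geometric multiplicity = 2
  λ = -3: algebraic multiplicity = 1, geometric multiplicity = 1

Determining the block sizes for each eigenvalue:
  λ = -5: 2 blocks summing to 3 forces exactly one block of size 2 and the rest size 1 → block sizes [2, 1]
  λ = -3: one block (gm = 1), so the single block has size am = 1 → block sizes [1]

Assembling the blocks gives a Jordan form
J =
  [-5,  1,  0,  0]
  [ 0, -5,  0,  0]
  [ 0,  0, -5,  0]
  [ 0,  0,  0, -3]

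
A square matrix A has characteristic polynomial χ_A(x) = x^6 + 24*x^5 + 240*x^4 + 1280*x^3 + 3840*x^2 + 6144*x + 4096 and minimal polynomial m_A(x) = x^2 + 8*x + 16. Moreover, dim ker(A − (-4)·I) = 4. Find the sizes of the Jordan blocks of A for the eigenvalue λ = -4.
Block sizes for λ = -4: [2, 2, 1, 1]

Step 1 — from the characteristic polynomial, algebraic multiplicity of λ = -4 is 6. From dim ker(A − (-4)·I) = 4, there are exactly 4 Jordan blocks for λ = -4.
Step 2 — from the minimal polynomial, the factor (x + 4)^2 tells us the largest block for λ = -4 has size 2.
Step 3 — with total size 6, 4 blocks, and largest block 2, the block sizes (in nonincreasing order) are [2, 2, 1, 1].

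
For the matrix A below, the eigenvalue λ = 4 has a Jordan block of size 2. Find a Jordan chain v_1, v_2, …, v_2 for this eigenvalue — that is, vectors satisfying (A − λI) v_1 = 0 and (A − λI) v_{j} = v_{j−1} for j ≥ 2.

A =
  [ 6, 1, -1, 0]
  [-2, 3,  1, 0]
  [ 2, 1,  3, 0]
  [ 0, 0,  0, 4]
A Jordan chain for λ = 4 of length 2:
v_1 = (2, -2, 2, 0)ᵀ
v_2 = (1, 0, 0, 0)ᵀ

Let N = A − (4)·I. We want v_2 with N^2 v_2 = 0 but N^1 v_2 ≠ 0; then v_{j-1} := N · v_j for j = 2, …, 2.

Pick v_2 = (1, 0, 0, 0)ᵀ.
Then v_1 = N · v_2 = (2, -2, 2, 0)ᵀ.

Sanity check: (A − (4)·I) v_1 = (0, 0, 0, 0)ᵀ = 0. ✓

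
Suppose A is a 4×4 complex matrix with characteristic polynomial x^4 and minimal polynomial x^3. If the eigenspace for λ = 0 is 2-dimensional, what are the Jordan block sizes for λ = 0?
Block sizes for λ = 0: [3, 1]

Step 1 — from the characteristic polynomial, algebraic multiplicity of λ = 0 is 4. From dim ker(A − (0)·I) = 2, there are exactly 2 Jordan blocks for λ = 0.
Step 2 — from the minimal polynomial, the factor (x − 0)^3 tells us the largest block for λ = 0 has size 3.
Step 3 — with total size 4, 2 blocks, and largest block 3, the block sizes (in nonincreasing order) are [3, 1].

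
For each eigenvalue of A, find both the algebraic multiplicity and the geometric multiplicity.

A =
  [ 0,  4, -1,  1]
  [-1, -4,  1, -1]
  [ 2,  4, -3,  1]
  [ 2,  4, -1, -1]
λ = -2: alg = 4, geom = 2

Step 1 — factor the characteristic polynomial to read off the algebraic multiplicities:
  χ_A(x) = (x + 2)^4

Step 2 — compute geometric multiplicities via the rank-nullity identity g(λ) = n − rank(A − λI):
  rank(A − (-2)·I) = 2, so dim ker(A − (-2)·I) = n − 2 = 2

Summary:
  λ = -2: algebraic multiplicity = 4, geometric multiplicity = 2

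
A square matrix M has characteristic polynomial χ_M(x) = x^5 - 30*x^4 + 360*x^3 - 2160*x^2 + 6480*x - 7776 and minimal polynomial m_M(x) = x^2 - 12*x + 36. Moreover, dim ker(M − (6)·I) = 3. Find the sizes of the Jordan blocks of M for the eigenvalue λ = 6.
Block sizes for λ = 6: [2, 2, 1]

Step 1 — from the characteristic polynomial, algebraic multiplicity of λ = 6 is 5. From dim ker(M − (6)·I) = 3, there are exactly 3 Jordan blocks for λ = 6.
Step 2 — from the minimal polynomial, the factor (x − 6)^2 tells us the largest block for λ = 6 has size 2.
Step 3 — with total size 5, 3 blocks, and largest block 2, the block sizes (in nonincreasing order) are [2, 2, 1].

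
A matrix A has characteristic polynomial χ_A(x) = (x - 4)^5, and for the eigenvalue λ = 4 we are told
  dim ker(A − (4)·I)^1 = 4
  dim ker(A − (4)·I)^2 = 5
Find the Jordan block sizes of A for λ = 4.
Block sizes for λ = 4: [2, 1, 1, 1]

From the dimensions of kernels of powers, the number of Jordan blocks of size at least j is d_j − d_{j−1} where d_j = dim ker(N^j) (with d_0 = 0). Computing the differences gives [4, 1].
The number of blocks of size exactly k is (#blocks of size ≥ k) − (#blocks of size ≥ k + 1), so the partition is: 3 block(s) of size 1, 1 block(s) of size 2.
In nonincreasing order the block sizes are [2, 1, 1, 1].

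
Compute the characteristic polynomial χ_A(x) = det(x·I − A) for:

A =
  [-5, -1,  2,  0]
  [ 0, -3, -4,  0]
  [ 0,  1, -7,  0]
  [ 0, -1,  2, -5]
x^4 + 20*x^3 + 150*x^2 + 500*x + 625

Expanding det(x·I − A) (e.g. by cofactor expansion or by noting that A is similar to its Jordan form J, which has the same characteristic polynomial as A) gives
  χ_A(x) = x^4 + 20*x^3 + 150*x^2 + 500*x + 625
which factors as (x + 5)^4. The eigenvalues (with algebraic multiplicities) are λ = -5 with multiplicity 4.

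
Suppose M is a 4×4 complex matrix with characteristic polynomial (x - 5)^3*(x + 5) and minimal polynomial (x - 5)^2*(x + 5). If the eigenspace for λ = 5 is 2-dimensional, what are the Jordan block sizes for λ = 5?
Block sizes for λ = 5: [2, 1]

Step 1 — from the characteristic polynomial, algebraic multiplicity of λ = 5 is 3. From dim ker(M − (5)·I) = 2, there are exactly 2 Jordan blocks for λ = 5.
Step 2 — from the minimal polynomial, the factor (x − 5)^2 tells us the largest block for λ = 5 has size 2.
Step 3 — with total size 3, 2 blocks, and largest block 2, the block sizes (in nonincreasing order) are [2, 1].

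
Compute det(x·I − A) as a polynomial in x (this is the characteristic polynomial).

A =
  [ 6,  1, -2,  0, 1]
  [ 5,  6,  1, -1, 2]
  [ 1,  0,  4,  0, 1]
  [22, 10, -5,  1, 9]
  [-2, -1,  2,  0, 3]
x^5 - 20*x^4 + 160*x^3 - 640*x^2 + 1280*x - 1024

Expanding det(x·I − A) (e.g. by cofactor expansion or by noting that A is similar to its Jordan form J, which has the same characteristic polynomial as A) gives
  χ_A(x) = x^5 - 20*x^4 + 160*x^3 - 640*x^2 + 1280*x - 1024
which factors as (x - 4)^5. The eigenvalues (with algebraic multiplicities) are λ = 4 with multiplicity 5.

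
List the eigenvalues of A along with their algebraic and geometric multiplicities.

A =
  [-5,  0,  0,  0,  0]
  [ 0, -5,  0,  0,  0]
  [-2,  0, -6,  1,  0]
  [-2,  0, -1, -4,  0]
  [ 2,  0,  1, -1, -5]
λ = -5: alg = 5, geom = 4

Step 1 — factor the characteristic polynomial to read off the algebraic multiplicities:
  χ_A(x) = (x + 5)^5

Step 2 — compute geometric multiplicities via the rank-nullity identity g(λ) = n − rank(A − λI):
  rank(A − (-5)·I) = 1, so dim ker(A − (-5)·I) = n − 1 = 4

Summary:
  λ = -5: algebraic multiplicity = 5, geometric multiplicity = 4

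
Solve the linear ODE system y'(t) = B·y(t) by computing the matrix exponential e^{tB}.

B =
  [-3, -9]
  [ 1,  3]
e^{tB} =
  [1 - 3*t, -9*t]
  [t, 3*t + 1]

Strategy: write B = P · J · P⁻¹ where J is a Jordan canonical form, so e^{tB} = P · e^{tJ} · P⁻¹, and e^{tJ} can be computed block-by-block.

B has Jordan form
J =
  [0, 1]
  [0, 0]
(up to reordering of blocks).

Per-block formulas:
  For a 2×2 Jordan block J_2(0): exp(t · J_2(0)) = e^(0t)·(I + t·N), where N is the 2×2 nilpotent shift.

After assembling e^{tJ} and conjugating by P, we get:

e^{tB} =
  [1 - 3*t, -9*t]
  [t, 3*t + 1]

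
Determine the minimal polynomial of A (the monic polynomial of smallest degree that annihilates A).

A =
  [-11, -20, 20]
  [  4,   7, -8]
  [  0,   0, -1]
x^2 + 4*x + 3

The characteristic polynomial is χ_A(x) = (x + 1)^2*(x + 3), so the eigenvalues are known. The minimal polynomial is
  m_A(x) = Π_λ (x − λ)^{k_λ}
where k_λ is the size of the *largest* Jordan block for λ (equivalently, the smallest k with (A − λI)^k v = 0 for every generalised eigenvector v of λ).

  λ = -3: largest Jordan block has size 1, contributing (x + 3)
  λ = -1: largest Jordan block has size 1, contributing (x + 1)

So m_A(x) = (x + 1)*(x + 3) = x^2 + 4*x + 3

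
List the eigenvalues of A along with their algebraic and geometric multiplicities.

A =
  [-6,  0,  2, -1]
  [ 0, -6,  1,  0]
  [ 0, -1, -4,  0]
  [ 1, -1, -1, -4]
λ = -5: alg = 4, geom = 2

Step 1 — factor the characteristic polynomial to read off the algebraic multiplicities:
  χ_A(x) = (x + 5)^4

Step 2 — compute geometric multiplicities via the rank-nullity identity g(λ) = n − rank(A − λI):
  rank(A − (-5)·I) = 2, so dim ker(A − (-5)·I) = n − 2 = 2

Summary:
  λ = -5: algebraic multiplicity = 4, geometric multiplicity = 2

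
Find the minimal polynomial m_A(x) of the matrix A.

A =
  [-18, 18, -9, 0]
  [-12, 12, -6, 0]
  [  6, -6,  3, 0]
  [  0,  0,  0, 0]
x^2 + 3*x

The characteristic polynomial is χ_A(x) = x^3*(x + 3), so the eigenvalues are known. The minimal polynomial is
  m_A(x) = Π_λ (x − λ)^{k_λ}
where k_λ is the size of the *largest* Jordan block for λ (equivalently, the smallest k with (A − λI)^k v = 0 for every generalised eigenvector v of λ).

  λ = -3: largest Jordan block has size 1, contributing (x + 3)
  λ = 0: largest Jordan block has size 1, contributing (x − 0)

So m_A(x) = x*(x + 3) = x^2 + 3*x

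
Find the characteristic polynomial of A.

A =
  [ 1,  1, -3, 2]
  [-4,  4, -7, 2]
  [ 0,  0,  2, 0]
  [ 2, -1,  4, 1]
x^4 - 8*x^3 + 23*x^2 - 28*x + 12

Expanding det(x·I − A) (e.g. by cofactor expansion or by noting that A is similar to its Jordan form J, which has the same characteristic polynomial as A) gives
  χ_A(x) = x^4 - 8*x^3 + 23*x^2 - 28*x + 12
which factors as (x - 3)*(x - 2)^2*(x - 1). The eigenvalues (with algebraic multiplicities) are λ = 1 with multiplicity 1, λ = 2 with multiplicity 2, λ = 3 with multiplicity 1.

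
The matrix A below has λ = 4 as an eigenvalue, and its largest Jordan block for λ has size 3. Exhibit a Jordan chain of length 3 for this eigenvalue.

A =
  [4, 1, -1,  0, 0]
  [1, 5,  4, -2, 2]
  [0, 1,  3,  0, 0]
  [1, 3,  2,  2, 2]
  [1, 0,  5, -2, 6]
A Jordan chain for λ = 4 of length 3:
v_1 = (1, 1, 1, 3, 0)ᵀ
v_2 = (0, 1, 0, 1, 1)ᵀ
v_3 = (1, 0, 0, 0, 0)ᵀ

Let N = A − (4)·I. We want v_3 with N^3 v_3 = 0 but N^2 v_3 ≠ 0; then v_{j-1} := N · v_j for j = 3, …, 2.

Pick v_3 = (1, 0, 0, 0, 0)ᵀ.
Then v_2 = N · v_3 = (0, 1, 0, 1, 1)ᵀ.
Then v_1 = N · v_2 = (1, 1, 1, 3, 0)ᵀ.

Sanity check: (A − (4)·I) v_1 = (0, 0, 0, 0, 0)ᵀ = 0. ✓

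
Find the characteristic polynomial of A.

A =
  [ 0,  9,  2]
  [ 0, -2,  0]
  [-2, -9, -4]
x^3 + 6*x^2 + 12*x + 8

Expanding det(x·I − A) (e.g. by cofactor expansion or by noting that A is similar to its Jordan form J, which has the same characteristic polynomial as A) gives
  χ_A(x) = x^3 + 6*x^2 + 12*x + 8
which factors as (x + 2)^3. The eigenvalues (with algebraic multiplicities) are λ = -2 with multiplicity 3.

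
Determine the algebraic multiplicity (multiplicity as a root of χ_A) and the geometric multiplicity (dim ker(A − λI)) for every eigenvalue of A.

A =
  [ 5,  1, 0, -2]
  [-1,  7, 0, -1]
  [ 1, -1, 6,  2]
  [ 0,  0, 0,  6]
λ = 6: alg = 4, geom = 2

Step 1 — factor the characteristic polynomial to read off the algebraic multiplicities:
  χ_A(x) = (x - 6)^4

Step 2 — compute geometric multiplicities via the rank-nullity identity g(λ) = n − rank(A − λI):
  rank(A − (6)·I) = 2, so dim ker(A − (6)·I) = n − 2 = 2

Summary:
  λ = 6: algebraic multiplicity = 4, geometric multiplicity = 2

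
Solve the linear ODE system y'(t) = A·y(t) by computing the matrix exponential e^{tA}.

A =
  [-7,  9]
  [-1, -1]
e^{tA} =
  [-3*t*exp(-4*t) + exp(-4*t), 9*t*exp(-4*t)]
  [-t*exp(-4*t), 3*t*exp(-4*t) + exp(-4*t)]

Strategy: write A = P · J · P⁻¹ where J is a Jordan canonical form, so e^{tA} = P · e^{tJ} · P⁻¹, and e^{tJ} can be computed block-by-block.

A has Jordan form
J =
  [-4,  1]
  [ 0, -4]
(up to reordering of blocks).

Per-block formulas:
  For a 2×2 Jordan block J_2(-4): exp(t · J_2(-4)) = e^(-4t)·(I + t·N), where N is the 2×2 nilpotent shift.

After assembling e^{tJ} and conjugating by P, we get:

e^{tA} =
  [-3*t*exp(-4*t) + exp(-4*t), 9*t*exp(-4*t)]
  [-t*exp(-4*t), 3*t*exp(-4*t) + exp(-4*t)]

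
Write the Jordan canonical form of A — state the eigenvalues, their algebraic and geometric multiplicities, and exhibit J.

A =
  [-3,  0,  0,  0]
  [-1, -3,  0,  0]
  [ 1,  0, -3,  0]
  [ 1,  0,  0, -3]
J_2(-3) ⊕ J_1(-3) ⊕ J_1(-3)

The characteristic polynomial is
  det(x·I − A) = x^4 + 12*x^3 + 54*x^2 + 108*x + 81 = (x + 3)^4

Eigenvalues and multiplicities (the geometric multiplicity of λ is n − rank(A − λI), which equals the number of Jordan blocks for λ):
  λ = -3: algebraic multiplicity = 4, geometric multiplicity = 3

Determining the block sizes for each eigenvalue:
  λ = -3: 3 blocks summing to 4 forces exactly one block of size 2 and the rest size 1 → block sizes [2, 1, 1]

Assembling the blocks gives a Jordan form
J =
  [-3,  1,  0,  0]
  [ 0, -3,  0,  0]
  [ 0,  0, -3,  0]
  [ 0,  0,  0, -3]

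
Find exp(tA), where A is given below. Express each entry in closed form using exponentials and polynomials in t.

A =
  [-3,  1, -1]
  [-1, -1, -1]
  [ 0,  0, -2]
e^{tA} =
  [-t*exp(-2*t) + exp(-2*t), t*exp(-2*t), -t*exp(-2*t)]
  [-t*exp(-2*t), t*exp(-2*t) + exp(-2*t), -t*exp(-2*t)]
  [0, 0, exp(-2*t)]

Strategy: write A = P · J · P⁻¹ where J is a Jordan canonical form, so e^{tA} = P · e^{tJ} · P⁻¹, and e^{tJ} can be computed block-by-block.

A has Jordan form
J =
  [-2,  1,  0]
  [ 0, -2,  0]
  [ 0,  0, -2]
(up to reordering of blocks).

Per-block formulas:
  For a 2×2 Jordan block J_2(-2): exp(t · J_2(-2)) = e^(-2t)·(I + t·N), where N is the 2×2 nilpotent shift.
  For a 1×1 block at λ = -2: exp(t · [-2]) = [e^(-2t)].

After assembling e^{tJ} and conjugating by P, we get:

e^{tA} =
  [-t*exp(-2*t) + exp(-2*t), t*exp(-2*t), -t*exp(-2*t)]
  [-t*exp(-2*t), t*exp(-2*t) + exp(-2*t), -t*exp(-2*t)]
  [0, 0, exp(-2*t)]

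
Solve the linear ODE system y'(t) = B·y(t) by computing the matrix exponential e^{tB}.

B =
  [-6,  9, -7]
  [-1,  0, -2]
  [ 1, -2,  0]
e^{tB} =
  [-4*t*exp(-2*t) + exp(-2*t), -2*t^2*exp(-2*t) + 9*t*exp(-2*t), -2*t^2*exp(-2*t) - 7*t*exp(-2*t)]
  [-t*exp(-2*t), -t^2*exp(-2*t)/2 + 2*t*exp(-2*t) + exp(-2*t), -t^2*exp(-2*t)/2 - 2*t*exp(-2*t)]
  [t*exp(-2*t), t^2*exp(-2*t)/2 - 2*t*exp(-2*t), t^2*exp(-2*t)/2 + 2*t*exp(-2*t) + exp(-2*t)]

Strategy: write B = P · J · P⁻¹ where J is a Jordan canonical form, so e^{tB} = P · e^{tJ} · P⁻¹, and e^{tJ} can be computed block-by-block.

B has Jordan form
J =
  [-2,  1,  0]
  [ 0, -2,  1]
  [ 0,  0, -2]
(up to reordering of blocks).

Per-block formulas:
  For a 3×3 Jordan block J_3(-2): exp(t · J_3(-2)) = e^(-2t)·(I + t·N + (t^2/2)·N^2), where N is the 3×3 nilpotent shift.

After assembling e^{tJ} and conjugating by P, we get:

e^{tB} =
  [-4*t*exp(-2*t) + exp(-2*t), -2*t^2*exp(-2*t) + 9*t*exp(-2*t), -2*t^2*exp(-2*t) - 7*t*exp(-2*t)]
  [-t*exp(-2*t), -t^2*exp(-2*t)/2 + 2*t*exp(-2*t) + exp(-2*t), -t^2*exp(-2*t)/2 - 2*t*exp(-2*t)]
  [t*exp(-2*t), t^2*exp(-2*t)/2 - 2*t*exp(-2*t), t^2*exp(-2*t)/2 + 2*t*exp(-2*t) + exp(-2*t)]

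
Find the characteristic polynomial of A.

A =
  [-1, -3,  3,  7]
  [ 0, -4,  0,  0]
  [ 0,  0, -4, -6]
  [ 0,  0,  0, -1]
x^4 + 10*x^3 + 33*x^2 + 40*x + 16

Expanding det(x·I − A) (e.g. by cofactor expansion or by noting that A is similar to its Jordan form J, which has the same characteristic polynomial as A) gives
  χ_A(x) = x^4 + 10*x^3 + 33*x^2 + 40*x + 16
which factors as (x + 1)^2*(x + 4)^2. The eigenvalues (with algebraic multiplicities) are λ = -4 with multiplicity 2, λ = -1 with multiplicity 2.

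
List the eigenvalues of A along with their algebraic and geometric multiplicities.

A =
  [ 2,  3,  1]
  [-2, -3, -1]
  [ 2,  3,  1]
λ = 0: alg = 3, geom = 2

Step 1 — factor the characteristic polynomial to read off the algebraic multiplicities:
  χ_A(x) = x^3

Step 2 — compute geometric multiplicities via the rank-nullity identity g(λ) = n − rank(A − λI):
  rank(A − (0)·I) = 1, so dim ker(A − (0)·I) = n − 1 = 2

Summary:
  λ = 0: algebraic multiplicity = 3, geometric multiplicity = 2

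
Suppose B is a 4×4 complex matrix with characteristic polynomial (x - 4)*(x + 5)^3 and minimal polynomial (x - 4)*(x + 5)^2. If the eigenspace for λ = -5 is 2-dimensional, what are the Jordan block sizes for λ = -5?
Block sizes for λ = -5: [2, 1]

Step 1 — from the characteristic polynomial, algebraic multiplicity of λ = -5 is 3. From dim ker(B − (-5)·I) = 2, there are exactly 2 Jordan blocks for λ = -5.
Step 2 — from the minimal polynomial, the factor (x + 5)^2 tells us the largest block for λ = -5 has size 2.
Step 3 — with total size 3, 2 blocks, and largest block 2, the block sizes (in nonincreasing order) are [2, 1].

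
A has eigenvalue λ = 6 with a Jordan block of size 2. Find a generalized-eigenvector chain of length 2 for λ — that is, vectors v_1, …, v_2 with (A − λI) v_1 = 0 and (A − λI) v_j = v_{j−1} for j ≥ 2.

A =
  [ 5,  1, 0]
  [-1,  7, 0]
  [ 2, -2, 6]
A Jordan chain for λ = 6 of length 2:
v_1 = (-1, -1, 2)ᵀ
v_2 = (1, 0, 0)ᵀ

Let N = A − (6)·I. We want v_2 with N^2 v_2 = 0 but N^1 v_2 ≠ 0; then v_{j-1} := N · v_j for j = 2, …, 2.

Pick v_2 = (1, 0, 0)ᵀ.
Then v_1 = N · v_2 = (-1, -1, 2)ᵀ.

Sanity check: (A − (6)·I) v_1 = (0, 0, 0)ᵀ = 0. ✓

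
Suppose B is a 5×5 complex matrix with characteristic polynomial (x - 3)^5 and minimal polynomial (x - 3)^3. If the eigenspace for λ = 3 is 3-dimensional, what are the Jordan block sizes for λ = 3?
Block sizes for λ = 3: [3, 1, 1]

Step 1 — from the characteristic polynomial, algebraic multiplicity of λ = 3 is 5. From dim ker(B − (3)·I) = 3, there are exactly 3 Jordan blocks for λ = 3.
Step 2 — from the minimal polynomial, the factor (x − 3)^3 tells us the largest block for λ = 3 has size 3.
Step 3 — with total size 5, 3 blocks, and largest block 3, the block sizes (in nonincreasing order) are [3, 1, 1].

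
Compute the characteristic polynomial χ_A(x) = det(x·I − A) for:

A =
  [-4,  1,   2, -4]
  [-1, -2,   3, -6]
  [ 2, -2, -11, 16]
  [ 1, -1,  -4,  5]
x^4 + 12*x^3 + 54*x^2 + 108*x + 81

Expanding det(x·I − A) (e.g. by cofactor expansion or by noting that A is similar to its Jordan form J, which has the same characteristic polynomial as A) gives
  χ_A(x) = x^4 + 12*x^3 + 54*x^2 + 108*x + 81
which factors as (x + 3)^4. The eigenvalues (with algebraic multiplicities) are λ = -3 with multiplicity 4.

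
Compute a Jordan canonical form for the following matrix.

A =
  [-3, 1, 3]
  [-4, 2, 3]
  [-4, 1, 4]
J_2(1) ⊕ J_1(1)

The characteristic polynomial is
  det(x·I − A) = x^3 - 3*x^2 + 3*x - 1 = (x - 1)^3

Eigenvalues and multiplicities (the geometric multiplicity of λ is n − rank(A − λI), which equals the number of Jordan blocks for λ):
  λ = 1: algebraic multiplicity = 3, geometric multiplicity = 2

Determining the block sizes for each eigenvalue:
  λ = 1: 2 blocks summing to 3 forces exactly one block of size 2 and the rest size 1 → block sizes [2, 1]

Assembling the blocks gives a Jordan form
J =
  [1, 1, 0]
  [0, 1, 0]
  [0, 0, 1]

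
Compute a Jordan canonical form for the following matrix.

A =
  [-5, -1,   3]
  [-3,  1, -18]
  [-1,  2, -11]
J_3(-5)

The characteristic polynomial is
  det(x·I − A) = x^3 + 15*x^2 + 75*x + 125 = (x + 5)^3

Eigenvalues and multiplicities (the geometric multiplicity of λ is n − rank(A − λI), which equals the number of Jordan blocks for λ):
  λ = -5: algebraic multiplicity = 3, geometric multiplicity = 1

Determining the block sizes for each eigenvalue:
  λ = -5: one block (gm = 1), so the single block has size am = 3 → block sizes [3]

Assembling the blocks gives a Jordan form
J =
  [-5,  1,  0]
  [ 0, -5,  1]
  [ 0,  0, -5]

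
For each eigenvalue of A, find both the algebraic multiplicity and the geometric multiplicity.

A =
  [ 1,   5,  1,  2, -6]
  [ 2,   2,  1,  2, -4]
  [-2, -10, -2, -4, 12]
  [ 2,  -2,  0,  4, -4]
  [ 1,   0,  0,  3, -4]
λ = 0: alg = 4, geom = 2; λ = 1: alg = 1, geom = 1

Step 1 — factor the characteristic polynomial to read off the algebraic multiplicities:
  χ_A(x) = x^4*(x - 1)

Step 2 — compute geometric multiplicities via the rank-nullity identity g(λ) = n − rank(A − λI):
  rank(A − (0)·I) = 3, so dim ker(A − (0)·I) = n − 3 = 2
  rank(A − (1)·I) = 4, so dim ker(A − (1)·I) = n − 4 = 1

Summary:
  λ = 0: algebraic multiplicity = 4, geometric multiplicity = 2
  λ = 1: algebraic multiplicity = 1, geometric multiplicity = 1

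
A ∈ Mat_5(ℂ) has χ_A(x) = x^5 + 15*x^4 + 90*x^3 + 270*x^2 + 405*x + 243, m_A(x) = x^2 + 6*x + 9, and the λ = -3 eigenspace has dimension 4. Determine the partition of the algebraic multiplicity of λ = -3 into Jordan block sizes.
Block sizes for λ = -3: [2, 1, 1, 1]

Step 1 — from the characteristic polynomial, algebraic multiplicity of λ = -3 is 5. From dim ker(A − (-3)·I) = 4, there are exactly 4 Jordan blocks for λ = -3.
Step 2 — from the minimal polynomial, the factor (x + 3)^2 tells us the largest block for λ = -3 has size 2.
Step 3 — with total size 5, 4 blocks, and largest block 2, the block sizes (in nonincreasing order) are [2, 1, 1, 1].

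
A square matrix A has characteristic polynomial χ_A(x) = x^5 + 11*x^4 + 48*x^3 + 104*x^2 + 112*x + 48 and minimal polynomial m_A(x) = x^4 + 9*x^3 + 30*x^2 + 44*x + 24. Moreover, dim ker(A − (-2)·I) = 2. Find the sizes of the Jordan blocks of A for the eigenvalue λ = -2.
Block sizes for λ = -2: [3, 1]

Step 1 — from the characteristic polynomial, algebraic multiplicity of λ = -2 is 4. From dim ker(A − (-2)·I) = 2, there are exactly 2 Jordan blocks for λ = -2.
Step 2 — from the minimal polynomial, the factor (x + 2)^3 tells us the largest block for λ = -2 has size 3.
Step 3 — with total size 4, 2 blocks, and largest block 3, the block sizes (in nonincreasing order) are [3, 1].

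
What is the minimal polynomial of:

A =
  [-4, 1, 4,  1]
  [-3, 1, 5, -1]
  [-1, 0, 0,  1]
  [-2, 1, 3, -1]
x^2 + 2*x + 1

The characteristic polynomial is χ_A(x) = (x + 1)^4, so the eigenvalues are known. The minimal polynomial is
  m_A(x) = Π_λ (x − λ)^{k_λ}
where k_λ is the size of the *largest* Jordan block for λ (equivalently, the smallest k with (A − λI)^k v = 0 for every generalised eigenvector v of λ).

  λ = -1: largest Jordan block has size 2, contributing (x + 1)^2

So m_A(x) = (x + 1)^2 = x^2 + 2*x + 1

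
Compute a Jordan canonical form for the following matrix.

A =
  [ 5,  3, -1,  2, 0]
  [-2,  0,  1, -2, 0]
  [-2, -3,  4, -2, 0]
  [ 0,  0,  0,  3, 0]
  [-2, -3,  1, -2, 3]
J_2(3) ⊕ J_1(3) ⊕ J_1(3) ⊕ J_1(3)

The characteristic polynomial is
  det(x·I − A) = x^5 - 15*x^4 + 90*x^3 - 270*x^2 + 405*x - 243 = (x - 3)^5

Eigenvalues and multiplicities (the geometric multiplicity of λ is n − rank(A − λI), which equals the number of Jordan blocks for λ):
  λ = 3: algebraic multiplicity = 5, geometric multiplicity = 4

Determining the block sizes for each eigenvalue:
  λ = 3: 4 blocks summing to 5 forces exactly one block of size 2 and the rest size 1 → block sizes [2, 1, 1, 1]

Assembling the blocks gives a Jordan form
J =
  [3, 1, 0, 0, 0]
  [0, 3, 0, 0, 0]
  [0, 0, 3, 0, 0]
  [0, 0, 0, 3, 0]
  [0, 0, 0, 0, 3]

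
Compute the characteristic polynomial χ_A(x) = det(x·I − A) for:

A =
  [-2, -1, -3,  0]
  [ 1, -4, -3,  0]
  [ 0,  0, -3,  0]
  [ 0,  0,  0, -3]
x^4 + 12*x^3 + 54*x^2 + 108*x + 81

Expanding det(x·I − A) (e.g. by cofactor expansion or by noting that A is similar to its Jordan form J, which has the same characteristic polynomial as A) gives
  χ_A(x) = x^4 + 12*x^3 + 54*x^2 + 108*x + 81
which factors as (x + 3)^4. The eigenvalues (with algebraic multiplicities) are λ = -3 with multiplicity 4.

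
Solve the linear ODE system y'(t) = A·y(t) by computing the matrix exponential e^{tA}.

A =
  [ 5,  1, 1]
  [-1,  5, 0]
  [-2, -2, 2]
e^{tA} =
  [-t^2*exp(4*t) + t*exp(4*t) + exp(4*t), t*exp(4*t), -t^2*exp(4*t)/2 + t*exp(4*t)]
  [-t^2*exp(4*t) - t*exp(4*t), t*exp(4*t) + exp(4*t), -t^2*exp(4*t)/2]
  [2*t^2*exp(4*t) - 2*t*exp(4*t), -2*t*exp(4*t), t^2*exp(4*t) - 2*t*exp(4*t) + exp(4*t)]

Strategy: write A = P · J · P⁻¹ where J is a Jordan canonical form, so e^{tA} = P · e^{tJ} · P⁻¹, and e^{tJ} can be computed block-by-block.

A has Jordan form
J =
  [4, 1, 0]
  [0, 4, 1]
  [0, 0, 4]
(up to reordering of blocks).

Per-block formulas:
  For a 3×3 Jordan block J_3(4): exp(t · J_3(4)) = e^(4t)·(I + t·N + (t^2/2)·N^2), where N is the 3×3 nilpotent shift.

After assembling e^{tJ} and conjugating by P, we get:

e^{tA} =
  [-t^2*exp(4*t) + t*exp(4*t) + exp(4*t), t*exp(4*t), -t^2*exp(4*t)/2 + t*exp(4*t)]
  [-t^2*exp(4*t) - t*exp(4*t), t*exp(4*t) + exp(4*t), -t^2*exp(4*t)/2]
  [2*t^2*exp(4*t) - 2*t*exp(4*t), -2*t*exp(4*t), t^2*exp(4*t) - 2*t*exp(4*t) + exp(4*t)]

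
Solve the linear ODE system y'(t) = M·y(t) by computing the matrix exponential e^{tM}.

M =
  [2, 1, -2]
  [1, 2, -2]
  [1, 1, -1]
e^{tM} =
  [t*exp(t) + exp(t), t*exp(t), -2*t*exp(t)]
  [t*exp(t), t*exp(t) + exp(t), -2*t*exp(t)]
  [t*exp(t), t*exp(t), -2*t*exp(t) + exp(t)]

Strategy: write M = P · J · P⁻¹ where J is a Jordan canonical form, so e^{tM} = P · e^{tJ} · P⁻¹, and e^{tJ} can be computed block-by-block.

M has Jordan form
J =
  [1, 1, 0]
  [0, 1, 0]
  [0, 0, 1]
(up to reordering of blocks).

Per-block formulas:
  For a 2×2 Jordan block J_2(1): exp(t · J_2(1)) = e^(1t)·(I + t·N), where N is the 2×2 nilpotent shift.
  For a 1×1 block at λ = 1: exp(t · [1]) = [e^(1t)].

After assembling e^{tJ} and conjugating by P, we get:

e^{tM} =
  [t*exp(t) + exp(t), t*exp(t), -2*t*exp(t)]
  [t*exp(t), t*exp(t) + exp(t), -2*t*exp(t)]
  [t*exp(t), t*exp(t), -2*t*exp(t) + exp(t)]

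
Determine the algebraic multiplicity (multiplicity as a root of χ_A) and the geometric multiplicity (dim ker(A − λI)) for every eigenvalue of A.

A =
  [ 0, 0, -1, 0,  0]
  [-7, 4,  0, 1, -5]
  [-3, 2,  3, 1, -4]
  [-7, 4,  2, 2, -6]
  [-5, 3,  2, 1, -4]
λ = 1: alg = 5, geom = 2

Step 1 — factor the characteristic polynomial to read off the algebraic multiplicities:
  χ_A(x) = (x - 1)^5

Step 2 — compute geometric multiplicities via the rank-nullity identity g(λ) = n − rank(A − λI):
  rank(A − (1)·I) = 3, so dim ker(A − (1)·I) = n − 3 = 2

Summary:
  λ = 1: algebraic multiplicity = 5, geometric multiplicity = 2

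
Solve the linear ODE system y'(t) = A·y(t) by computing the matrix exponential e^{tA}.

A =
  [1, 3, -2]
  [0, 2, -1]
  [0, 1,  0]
e^{tA} =
  [exp(t), t^2*exp(t)/2 + 3*t*exp(t), -t^2*exp(t)/2 - 2*t*exp(t)]
  [0, t*exp(t) + exp(t), -t*exp(t)]
  [0, t*exp(t), -t*exp(t) + exp(t)]

Strategy: write A = P · J · P⁻¹ where J is a Jordan canonical form, so e^{tA} = P · e^{tJ} · P⁻¹, and e^{tJ} can be computed block-by-block.

A has Jordan form
J =
  [1, 1, 0]
  [0, 1, 1]
  [0, 0, 1]
(up to reordering of blocks).

Per-block formulas:
  For a 3×3 Jordan block J_3(1): exp(t · J_3(1)) = e^(1t)·(I + t·N + (t^2/2)·N^2), where N is the 3×3 nilpotent shift.

After assembling e^{tJ} and conjugating by P, we get:

e^{tA} =
  [exp(t), t^2*exp(t)/2 + 3*t*exp(t), -t^2*exp(t)/2 - 2*t*exp(t)]
  [0, t*exp(t) + exp(t), -t*exp(t)]
  [0, t*exp(t), -t*exp(t) + exp(t)]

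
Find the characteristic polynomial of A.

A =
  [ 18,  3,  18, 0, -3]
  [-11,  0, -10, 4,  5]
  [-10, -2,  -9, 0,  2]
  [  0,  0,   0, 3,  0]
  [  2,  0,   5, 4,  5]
x^5 - 17*x^4 + 114*x^3 - 378*x^2 + 621*x - 405

Expanding det(x·I − A) (e.g. by cofactor expansion or by noting that A is similar to its Jordan form J, which has the same characteristic polynomial as A) gives
  χ_A(x) = x^5 - 17*x^4 + 114*x^3 - 378*x^2 + 621*x - 405
which factors as (x - 5)*(x - 3)^4. The eigenvalues (with algebraic multiplicities) are λ = 3 with multiplicity 4, λ = 5 with multiplicity 1.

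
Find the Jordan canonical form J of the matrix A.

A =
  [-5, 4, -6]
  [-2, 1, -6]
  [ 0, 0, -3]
J_1(-3) ⊕ J_1(-3) ⊕ J_1(-1)

The characteristic polynomial is
  det(x·I − A) = x^3 + 7*x^2 + 15*x + 9 = (x + 1)*(x + 3)^2

Eigenvalues and multiplicities (the geometric multiplicity of λ is n − rank(A − λI), which equals the number of Jordan blocks for λ):
  λ = -3: algebraic multiplicity = 2, geometric multiplicity = 2
  λ = -1: algebraic multiplicity = 1, geometric multiplicity = 1

Determining the block sizes for each eigenvalue:
  λ = -3: gm = am = 2, so every block has size 1 → block sizes [1, 1]
  λ = -1: one block (gm = 1), so the single block has size am = 1 → block sizes [1]

Assembling the blocks gives a Jordan form
J =
  [-3,  0,  0]
  [ 0, -3,  0]
  [ 0,  0, -1]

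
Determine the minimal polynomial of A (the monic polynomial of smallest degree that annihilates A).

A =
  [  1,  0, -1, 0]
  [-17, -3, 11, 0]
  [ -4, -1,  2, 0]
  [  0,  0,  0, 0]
x^3

The characteristic polynomial is χ_A(x) = x^4, so the eigenvalues are known. The minimal polynomial is
  m_A(x) = Π_λ (x − λ)^{k_λ}
where k_λ is the size of the *largest* Jordan block for λ (equivalently, the smallest k with (A − λI)^k v = 0 for every generalised eigenvector v of λ).

  λ = 0: largest Jordan block has size 3, contributing (x − 0)^3

So m_A(x) = x^3 = x^3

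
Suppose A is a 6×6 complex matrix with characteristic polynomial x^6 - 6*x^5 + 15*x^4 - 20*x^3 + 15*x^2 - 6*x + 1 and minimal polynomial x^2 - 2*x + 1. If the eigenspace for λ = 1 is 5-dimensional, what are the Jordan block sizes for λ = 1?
Block sizes for λ = 1: [2, 1, 1, 1, 1]

Step 1 — from the characteristic polynomial, algebraic multiplicity of λ = 1 is 6. From dim ker(A − (1)·I) = 5, there are exactly 5 Jordan blocks for λ = 1.
Step 2 — from the minimal polynomial, the factor (x − 1)^2 tells us the largest block for λ = 1 has size 2.
Step 3 — with total size 6, 5 blocks, and largest block 2, the block sizes (in nonincreasing order) are [2, 1, 1, 1, 1].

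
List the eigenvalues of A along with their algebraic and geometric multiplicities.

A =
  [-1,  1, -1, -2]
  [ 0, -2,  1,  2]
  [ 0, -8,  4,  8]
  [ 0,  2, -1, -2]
λ = -1: alg = 1, geom = 1; λ = 0: alg = 3, geom = 2

Step 1 — factor the characteristic polynomial to read off the algebraic multiplicities:
  χ_A(x) = x^3*(x + 1)

Step 2 — compute geometric multiplicities via the rank-nullity identity g(λ) = n − rank(A − λI):
  rank(A − (-1)·I) = 3, so dim ker(A − (-1)·I) = n − 3 = 1
  rank(A − (0)·I) = 2, so dim ker(A − (0)·I) = n − 2 = 2

Summary:
  λ = -1: algebraic multiplicity = 1, geometric multiplicity = 1
  λ = 0: algebraic multiplicity = 3, geometric multiplicity = 2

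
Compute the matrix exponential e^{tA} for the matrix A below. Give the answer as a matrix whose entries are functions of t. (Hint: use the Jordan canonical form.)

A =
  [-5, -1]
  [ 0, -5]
e^{tA} =
  [exp(-5*t), -t*exp(-5*t)]
  [0, exp(-5*t)]

Strategy: write A = P · J · P⁻¹ where J is a Jordan canonical form, so e^{tA} = P · e^{tJ} · P⁻¹, and e^{tJ} can be computed block-by-block.

A has Jordan form
J =
  [-5,  1]
  [ 0, -5]
(up to reordering of blocks).

Per-block formulas:
  For a 2×2 Jordan block J_2(-5): exp(t · J_2(-5)) = e^(-5t)·(I + t·N), where N is the 2×2 nilpotent shift.

After assembling e^{tJ} and conjugating by P, we get:

e^{tA} =
  [exp(-5*t), -t*exp(-5*t)]
  [0, exp(-5*t)]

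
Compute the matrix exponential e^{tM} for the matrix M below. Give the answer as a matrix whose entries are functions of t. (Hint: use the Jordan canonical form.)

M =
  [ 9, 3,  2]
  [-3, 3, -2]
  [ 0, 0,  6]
e^{tM} =
  [3*t*exp(6*t) + exp(6*t), 3*t*exp(6*t), 2*t*exp(6*t)]
  [-3*t*exp(6*t), -3*t*exp(6*t) + exp(6*t), -2*t*exp(6*t)]
  [0, 0, exp(6*t)]

Strategy: write M = P · J · P⁻¹ where J is a Jordan canonical form, so e^{tM} = P · e^{tJ} · P⁻¹, and e^{tJ} can be computed block-by-block.

M has Jordan form
J =
  [6, 1, 0]
  [0, 6, 0]
  [0, 0, 6]
(up to reordering of blocks).

Per-block formulas:
  For a 1×1 block at λ = 6: exp(t · [6]) = [e^(6t)].
  For a 2×2 Jordan block J_2(6): exp(t · J_2(6)) = e^(6t)·(I + t·N), where N is the 2×2 nilpotent shift.

After assembling e^{tJ} and conjugating by P, we get:

e^{tM} =
  [3*t*exp(6*t) + exp(6*t), 3*t*exp(6*t), 2*t*exp(6*t)]
  [-3*t*exp(6*t), -3*t*exp(6*t) + exp(6*t), -2*t*exp(6*t)]
  [0, 0, exp(6*t)]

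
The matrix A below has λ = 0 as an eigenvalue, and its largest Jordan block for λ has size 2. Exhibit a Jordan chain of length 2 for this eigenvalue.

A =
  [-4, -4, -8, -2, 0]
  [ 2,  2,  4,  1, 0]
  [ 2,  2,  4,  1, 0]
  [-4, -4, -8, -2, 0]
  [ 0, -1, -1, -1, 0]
A Jordan chain for λ = 0 of length 2:
v_1 = (-4, 2, 2, -4, 0)ᵀ
v_2 = (1, 0, 0, 0, 0)ᵀ

Let N = A − (0)·I. We want v_2 with N^2 v_2 = 0 but N^1 v_2 ≠ 0; then v_{j-1} := N · v_j for j = 2, …, 2.

Pick v_2 = (1, 0, 0, 0, 0)ᵀ.
Then v_1 = N · v_2 = (-4, 2, 2, -4, 0)ᵀ.

Sanity check: (A − (0)·I) v_1 = (0, 0, 0, 0, 0)ᵀ = 0. ✓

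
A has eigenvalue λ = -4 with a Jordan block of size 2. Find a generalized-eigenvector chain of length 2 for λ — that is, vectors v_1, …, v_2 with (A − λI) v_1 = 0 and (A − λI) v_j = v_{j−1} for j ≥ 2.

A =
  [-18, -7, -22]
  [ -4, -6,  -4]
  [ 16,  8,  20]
A Jordan chain for λ = -4 of length 2:
v_1 = (2, -4, 0)ᵀ
v_2 = (3, 0, -2)ᵀ

Let N = A − (-4)·I. We want v_2 with N^2 v_2 = 0 but N^1 v_2 ≠ 0; then v_{j-1} := N · v_j for j = 2, …, 2.

Pick v_2 = (3, 0, -2)ᵀ.
Then v_1 = N · v_2 = (2, -4, 0)ᵀ.

Sanity check: (A − (-4)·I) v_1 = (0, 0, 0)ᵀ = 0. ✓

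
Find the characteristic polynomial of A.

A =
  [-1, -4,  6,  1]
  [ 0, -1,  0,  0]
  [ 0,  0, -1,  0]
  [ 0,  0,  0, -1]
x^4 + 4*x^3 + 6*x^2 + 4*x + 1

Expanding det(x·I − A) (e.g. by cofactor expansion or by noting that A is similar to its Jordan form J, which has the same characteristic polynomial as A) gives
  χ_A(x) = x^4 + 4*x^3 + 6*x^2 + 4*x + 1
which factors as (x + 1)^4. The eigenvalues (with algebraic multiplicities) are λ = -1 with multiplicity 4.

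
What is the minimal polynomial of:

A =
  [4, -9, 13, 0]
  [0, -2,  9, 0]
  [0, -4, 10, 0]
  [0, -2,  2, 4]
x^3 - 12*x^2 + 48*x - 64

The characteristic polynomial is χ_A(x) = (x - 4)^4, so the eigenvalues are known. The minimal polynomial is
  m_A(x) = Π_λ (x − λ)^{k_λ}
where k_λ is the size of the *largest* Jordan block for λ (equivalently, the smallest k with (A − λI)^k v = 0 for every generalised eigenvector v of λ).

  λ = 4: largest Jordan block has size 3, contributing (x − 4)^3

So m_A(x) = (x - 4)^3 = x^3 - 12*x^2 + 48*x - 64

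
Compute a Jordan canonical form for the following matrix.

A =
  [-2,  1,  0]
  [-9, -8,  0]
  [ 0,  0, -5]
J_2(-5) ⊕ J_1(-5)

The characteristic polynomial is
  det(x·I − A) = x^3 + 15*x^2 + 75*x + 125 = (x + 5)^3

Eigenvalues and multiplicities (the geometric multiplicity of λ is n − rank(A − λI), which equals the number of Jordan blocks for λ):
  λ = -5: algebraic multiplicity = 3, geometric multiplicity = 2

Determining the block sizes for each eigenvalue:
  λ = -5: 2 blocks summing to 3 forces exactly one block of size 2 and the rest size 1 → block sizes [2, 1]

Assembling the blocks gives a Jordan form
J =
  [-5,  1,  0]
  [ 0, -5,  0]
  [ 0,  0, -5]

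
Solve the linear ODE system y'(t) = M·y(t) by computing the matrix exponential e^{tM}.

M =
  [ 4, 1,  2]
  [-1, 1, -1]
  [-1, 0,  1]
e^{tM} =
  [t^2*exp(2*t)/2 + 2*t*exp(2*t) + exp(2*t), t^2*exp(2*t)/2 + t*exp(2*t), t^2*exp(2*t)/2 + 2*t*exp(2*t)]
  [-t*exp(2*t), -t*exp(2*t) + exp(2*t), -t*exp(2*t)]
  [-t^2*exp(2*t)/2 - t*exp(2*t), -t^2*exp(2*t)/2, -t^2*exp(2*t)/2 - t*exp(2*t) + exp(2*t)]

Strategy: write M = P · J · P⁻¹ where J is a Jordan canonical form, so e^{tM} = P · e^{tJ} · P⁻¹, and e^{tJ} can be computed block-by-block.

M has Jordan form
J =
  [2, 1, 0]
  [0, 2, 1]
  [0, 0, 2]
(up to reordering of blocks).

Per-block formulas:
  For a 3×3 Jordan block J_3(2): exp(t · J_3(2)) = e^(2t)·(I + t·N + (t^2/2)·N^2), where N is the 3×3 nilpotent shift.

After assembling e^{tJ} and conjugating by P, we get:

e^{tM} =
  [t^2*exp(2*t)/2 + 2*t*exp(2*t) + exp(2*t), t^2*exp(2*t)/2 + t*exp(2*t), t^2*exp(2*t)/2 + 2*t*exp(2*t)]
  [-t*exp(2*t), -t*exp(2*t) + exp(2*t), -t*exp(2*t)]
  [-t^2*exp(2*t)/2 - t*exp(2*t), -t^2*exp(2*t)/2, -t^2*exp(2*t)/2 - t*exp(2*t) + exp(2*t)]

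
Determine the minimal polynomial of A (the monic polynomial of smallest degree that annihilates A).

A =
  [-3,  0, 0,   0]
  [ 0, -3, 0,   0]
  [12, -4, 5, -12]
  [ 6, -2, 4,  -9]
x^2 + 4*x + 3

The characteristic polynomial is χ_A(x) = (x + 1)*(x + 3)^3, so the eigenvalues are known. The minimal polynomial is
  m_A(x) = Π_λ (x − λ)^{k_λ}
where k_λ is the size of the *largest* Jordan block for λ (equivalently, the smallest k with (A − λI)^k v = 0 for every generalised eigenvector v of λ).

  λ = -3: largest Jordan block has size 1, contributing (x + 3)
  λ = -1: largest Jordan block has size 1, contributing (x + 1)

So m_A(x) = (x + 1)*(x + 3) = x^2 + 4*x + 3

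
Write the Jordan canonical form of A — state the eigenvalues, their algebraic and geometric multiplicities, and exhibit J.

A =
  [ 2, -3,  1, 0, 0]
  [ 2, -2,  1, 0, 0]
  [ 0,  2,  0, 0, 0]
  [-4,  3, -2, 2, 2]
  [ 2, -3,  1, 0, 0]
J_3(0) ⊕ J_1(0) ⊕ J_1(2)

The characteristic polynomial is
  det(x·I − A) = x^5 - 2*x^4 = x^4*(x - 2)

Eigenvalues and multiplicities (the geometric multiplicity of λ is n − rank(A − λI), which equals the number of Jordan blocks for λ):
  λ = 0: algebraic multiplicity = 4, geometric multiplicity = 2
  λ = 2: algebraic multiplicity = 1, geometric multiplicity = 1

Determining the block sizes for each eigenvalue:
  λ = 0: with am = 4 and gm = 2, the partition is not yet determined (e.g. several partitions of 4 into 2 parts exist). Let N = A − (0)·I. Computing rank(N^1) = 3, rank(N^2) = 2, rank(N^3) = 1; the number of blocks of size ≥ j is rank(N^{j−1}) − rank(N^j), giving [2, 1, 1]. So we have 1 block(s) of size 3, 1 block(s) of size 1 → block sizes [3, 1]
  λ = 2: one block (gm = 1), so the single block has size am = 1 → block sizes [1]

Assembling the blocks gives a Jordan form
J =
  [0, 1, 0, 0, 0]
  [0, 0, 1, 0, 0]
  [0, 0, 0, 0, 0]
  [0, 0, 0, 0, 0]
  [0, 0, 0, 0, 2]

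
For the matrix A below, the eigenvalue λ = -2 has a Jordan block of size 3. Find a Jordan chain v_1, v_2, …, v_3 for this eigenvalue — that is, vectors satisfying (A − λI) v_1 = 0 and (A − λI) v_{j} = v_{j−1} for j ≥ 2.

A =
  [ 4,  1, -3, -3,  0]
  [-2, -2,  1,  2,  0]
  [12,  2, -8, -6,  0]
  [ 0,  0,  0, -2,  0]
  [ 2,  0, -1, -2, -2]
A Jordan chain for λ = -2 of length 3:
v_1 = (-2, 0, -4, 0, 0)ᵀ
v_2 = (6, -2, 12, 0, 2)ᵀ
v_3 = (1, 0, 0, 0, 0)ᵀ

Let N = A − (-2)·I. We want v_3 with N^3 v_3 = 0 but N^2 v_3 ≠ 0; then v_{j-1} := N · v_j for j = 3, …, 2.

Pick v_3 = (1, 0, 0, 0, 0)ᵀ.
Then v_2 = N · v_3 = (6, -2, 12, 0, 2)ᵀ.
Then v_1 = N · v_2 = (-2, 0, -4, 0, 0)ᵀ.

Sanity check: (A − (-2)·I) v_1 = (0, 0, 0, 0, 0)ᵀ = 0. ✓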